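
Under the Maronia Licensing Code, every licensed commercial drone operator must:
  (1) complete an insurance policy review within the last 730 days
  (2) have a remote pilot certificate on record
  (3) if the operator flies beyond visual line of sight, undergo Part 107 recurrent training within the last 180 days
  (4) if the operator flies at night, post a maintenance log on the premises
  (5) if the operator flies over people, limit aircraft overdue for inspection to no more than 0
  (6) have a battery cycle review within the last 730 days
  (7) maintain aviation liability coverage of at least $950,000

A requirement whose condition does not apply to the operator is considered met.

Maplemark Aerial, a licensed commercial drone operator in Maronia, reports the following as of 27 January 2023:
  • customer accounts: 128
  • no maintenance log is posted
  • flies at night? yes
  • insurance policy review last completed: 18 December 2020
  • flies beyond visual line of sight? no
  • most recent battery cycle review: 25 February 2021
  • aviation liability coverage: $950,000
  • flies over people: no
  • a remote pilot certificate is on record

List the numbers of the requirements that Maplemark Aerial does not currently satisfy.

1, 4

1. insurance policy review 770 days ago vs limit 730 → not met
2. remote pilot certificate present → met
3. condition 'flies beyond visual line of sight' does not hold → requirement n/a → met
4. condition 'flies at night' holds; maintenance log absent → not met
5. condition 'flies over people' does not hold → requirement n/a → met
6. battery cycle review 701 days ago vs limit 730 → met
7. aviation liability coverage $950,000 ≥ $950,000 → met
Not met: 1, 4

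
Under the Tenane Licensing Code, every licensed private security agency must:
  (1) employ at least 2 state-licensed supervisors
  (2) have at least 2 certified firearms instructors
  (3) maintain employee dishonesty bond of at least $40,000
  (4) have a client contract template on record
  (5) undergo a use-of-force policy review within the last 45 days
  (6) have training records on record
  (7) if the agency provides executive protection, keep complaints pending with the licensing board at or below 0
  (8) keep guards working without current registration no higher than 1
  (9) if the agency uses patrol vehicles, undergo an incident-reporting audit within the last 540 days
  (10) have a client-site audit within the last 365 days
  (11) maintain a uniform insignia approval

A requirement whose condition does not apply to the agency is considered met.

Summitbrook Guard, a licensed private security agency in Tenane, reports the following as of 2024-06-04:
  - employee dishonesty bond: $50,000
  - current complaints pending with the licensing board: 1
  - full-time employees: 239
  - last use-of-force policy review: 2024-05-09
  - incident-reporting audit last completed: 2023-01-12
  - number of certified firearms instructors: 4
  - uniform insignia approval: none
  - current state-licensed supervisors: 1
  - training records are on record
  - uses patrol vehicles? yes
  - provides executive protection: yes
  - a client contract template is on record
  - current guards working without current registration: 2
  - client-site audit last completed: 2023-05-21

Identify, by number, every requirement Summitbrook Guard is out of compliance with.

1, 7, 8, 10, 11

1. state-licensed supervisors 1 < 2 → not met
2. certified firearms instructors 4 ≥ 2 → met
3. employee dishonesty bond $50,000 ≥ $40,000 → met
4. client contract template present → met
5. use-of-force policy review 26 days ago vs limit 45 → met
6. training records present → met
7. condition 'provides executive protection' holds; complaints pending with the licensing board 1 > 0 → not met
8. guards working without current registration 2 > 1 → not met
9. condition 'uses patrol vehicles' holds; incident-reporting audit 509 days ago vs limit 540 → met
10. client-site audit 380 days ago vs limit 365 → not met
11. uniform insignia approval absent → not met
Not met: 1, 7, 8, 10, 11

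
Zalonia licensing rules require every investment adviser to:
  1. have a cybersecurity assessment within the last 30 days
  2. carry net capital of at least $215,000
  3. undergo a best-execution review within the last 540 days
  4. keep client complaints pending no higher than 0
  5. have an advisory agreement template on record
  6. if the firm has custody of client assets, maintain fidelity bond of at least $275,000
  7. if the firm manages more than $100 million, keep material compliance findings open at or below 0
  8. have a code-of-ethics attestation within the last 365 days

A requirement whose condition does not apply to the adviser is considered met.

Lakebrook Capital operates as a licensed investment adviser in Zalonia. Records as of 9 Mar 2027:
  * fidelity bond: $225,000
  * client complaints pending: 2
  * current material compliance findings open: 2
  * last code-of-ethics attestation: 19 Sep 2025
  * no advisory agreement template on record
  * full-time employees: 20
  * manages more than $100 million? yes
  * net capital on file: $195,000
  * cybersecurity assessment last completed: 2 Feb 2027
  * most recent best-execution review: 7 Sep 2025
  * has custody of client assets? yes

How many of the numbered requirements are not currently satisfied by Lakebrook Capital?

1. cybersecurity assessment 35 days ago vs limit 30 → not met
2. net capital $195,000 < $215,000 → not met
3. best-execution review 548 days ago vs limit 540 → not met
4. client complaints pending 2 > 0 → not met
5. advisory agreement template absent → not met
6. condition 'has custody of client assets' holds; fidelity bond $225,000 < $275,000 → not met
7. condition 'manages more than $100 million' holds; material compliance findings open 2 > 0 → not met
8. code-of-ethics attestation 536 days ago vs limit 365 → not met
Not met: 8 of 8

8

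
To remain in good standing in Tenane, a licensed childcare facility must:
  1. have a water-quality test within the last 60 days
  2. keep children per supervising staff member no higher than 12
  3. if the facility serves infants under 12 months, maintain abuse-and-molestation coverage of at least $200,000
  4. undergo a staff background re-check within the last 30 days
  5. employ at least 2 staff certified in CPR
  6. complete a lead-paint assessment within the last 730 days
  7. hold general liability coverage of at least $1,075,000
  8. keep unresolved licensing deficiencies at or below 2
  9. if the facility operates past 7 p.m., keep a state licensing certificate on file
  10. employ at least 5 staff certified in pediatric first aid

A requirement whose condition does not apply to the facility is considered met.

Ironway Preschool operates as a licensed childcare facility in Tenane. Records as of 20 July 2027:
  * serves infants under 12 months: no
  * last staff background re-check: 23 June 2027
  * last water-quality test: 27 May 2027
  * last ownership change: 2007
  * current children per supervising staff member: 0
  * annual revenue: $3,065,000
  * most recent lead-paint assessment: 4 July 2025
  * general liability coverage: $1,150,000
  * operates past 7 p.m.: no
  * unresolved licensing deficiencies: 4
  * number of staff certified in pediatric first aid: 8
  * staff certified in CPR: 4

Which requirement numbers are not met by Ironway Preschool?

1. water-quality test 54 days ago vs limit 60 → met
2. children per supervising staff member 0 ≤ 12 → met
3. condition 'serves infants under 12 months' does not hold → requirement n/a → met
4. staff background re-check 27 days ago vs limit 30 → met
5. staff certified in CPR 4 ≥ 2 → met
6. lead-paint assessment 746 days ago vs limit 730 → not met
7. general liability coverage $1,150,000 ≥ $1,075,000 → met
8. unresolved licensing deficiencies 4 > 2 → not met
9. condition 'operates past 7 p.m.' does not hold → requirement n/a → met
10. staff certified in pediatric first aid 8 ≥ 5 → met
Not met: 6, 8

6, 8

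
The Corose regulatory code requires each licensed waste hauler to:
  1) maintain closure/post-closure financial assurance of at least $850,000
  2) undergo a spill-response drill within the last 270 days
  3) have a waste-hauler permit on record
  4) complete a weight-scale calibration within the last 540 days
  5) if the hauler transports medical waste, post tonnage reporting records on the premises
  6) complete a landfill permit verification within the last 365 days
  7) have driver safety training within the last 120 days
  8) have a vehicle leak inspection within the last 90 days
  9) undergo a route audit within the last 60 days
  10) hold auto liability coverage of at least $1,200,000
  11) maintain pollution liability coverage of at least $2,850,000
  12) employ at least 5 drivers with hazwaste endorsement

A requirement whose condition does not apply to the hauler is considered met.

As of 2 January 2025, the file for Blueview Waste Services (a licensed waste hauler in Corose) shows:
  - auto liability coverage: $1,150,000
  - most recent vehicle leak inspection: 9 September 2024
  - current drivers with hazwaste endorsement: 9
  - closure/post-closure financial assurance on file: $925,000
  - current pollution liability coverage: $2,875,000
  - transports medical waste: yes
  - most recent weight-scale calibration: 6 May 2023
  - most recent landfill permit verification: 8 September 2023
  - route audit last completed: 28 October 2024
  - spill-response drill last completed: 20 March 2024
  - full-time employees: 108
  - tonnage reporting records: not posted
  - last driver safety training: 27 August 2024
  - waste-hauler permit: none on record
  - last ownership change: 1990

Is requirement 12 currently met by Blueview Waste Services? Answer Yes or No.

12. drivers with hazwaste endorsement 9 ≥ 5 → met

Yes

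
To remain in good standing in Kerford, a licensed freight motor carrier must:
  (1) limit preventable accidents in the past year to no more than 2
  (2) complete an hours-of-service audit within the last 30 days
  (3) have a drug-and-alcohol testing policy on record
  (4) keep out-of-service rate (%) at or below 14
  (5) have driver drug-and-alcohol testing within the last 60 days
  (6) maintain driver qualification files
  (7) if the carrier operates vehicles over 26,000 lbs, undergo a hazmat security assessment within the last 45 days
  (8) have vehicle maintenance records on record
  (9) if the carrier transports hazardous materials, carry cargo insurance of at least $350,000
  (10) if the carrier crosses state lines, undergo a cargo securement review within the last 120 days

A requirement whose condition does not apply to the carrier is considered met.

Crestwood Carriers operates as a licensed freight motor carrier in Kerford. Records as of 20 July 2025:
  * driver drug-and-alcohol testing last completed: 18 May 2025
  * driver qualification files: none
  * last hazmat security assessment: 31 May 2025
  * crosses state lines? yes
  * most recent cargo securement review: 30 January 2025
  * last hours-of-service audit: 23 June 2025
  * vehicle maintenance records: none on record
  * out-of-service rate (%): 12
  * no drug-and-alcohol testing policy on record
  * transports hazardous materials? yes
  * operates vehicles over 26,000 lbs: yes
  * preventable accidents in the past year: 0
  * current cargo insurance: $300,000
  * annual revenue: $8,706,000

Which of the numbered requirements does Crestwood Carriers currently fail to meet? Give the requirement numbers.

1. preventable accidents in the past year 0 ≤ 2 → met
2. hours-of-service audit 27 days ago vs limit 30 → met
3. drug-and-alcohol testing policy absent → not met
4. out-of-service rate (%) 12 ≤ 14 → met
5. driver drug-and-alcohol testing 63 days ago vs limit 60 → not met
6. driver qualification files absent → not met
7. condition 'operates vehicles over 26,000 lbs' holds; hazmat security assessment 50 days ago vs limit 45 → not met
8. vehicle maintenance records absent → not met
9. condition 'transports hazardous materials' holds; cargo insurance $300,000 < $350,000 → not met
10. condition 'crosses state lines' holds; cargo securement review 171 days ago vs limit 120 → not met
Not met: 3, 5, 6, 7, 8, 9, 10

3, 5, 6, 7, 8, 9, 10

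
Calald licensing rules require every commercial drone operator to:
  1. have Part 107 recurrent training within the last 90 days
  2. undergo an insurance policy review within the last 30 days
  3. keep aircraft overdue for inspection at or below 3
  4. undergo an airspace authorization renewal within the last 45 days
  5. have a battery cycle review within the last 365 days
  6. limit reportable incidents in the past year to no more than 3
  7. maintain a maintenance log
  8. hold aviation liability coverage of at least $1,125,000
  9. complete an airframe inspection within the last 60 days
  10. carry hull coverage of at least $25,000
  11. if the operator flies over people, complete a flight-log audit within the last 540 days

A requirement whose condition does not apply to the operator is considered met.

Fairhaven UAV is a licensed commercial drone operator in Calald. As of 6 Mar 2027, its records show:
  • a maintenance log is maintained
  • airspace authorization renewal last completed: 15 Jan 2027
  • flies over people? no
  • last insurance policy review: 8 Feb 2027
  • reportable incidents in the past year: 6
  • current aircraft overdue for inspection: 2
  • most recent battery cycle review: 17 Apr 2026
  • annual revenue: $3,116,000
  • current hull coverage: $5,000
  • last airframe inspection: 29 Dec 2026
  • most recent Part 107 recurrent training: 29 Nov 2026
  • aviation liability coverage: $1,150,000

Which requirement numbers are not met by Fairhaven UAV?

1. Part 107 recurrent training 97 days ago vs limit 90 → not met
2. insurance policy review 26 days ago vs limit 30 → met
3. aircraft overdue for inspection 2 ≤ 3 → met
4. airspace authorization renewal 50 days ago vs limit 45 → not met
5. battery cycle review 323 days ago vs limit 365 → met
6. reportable incidents in the past year 6 > 3 → not met
7. maintenance log present → met
8. aviation liability coverage $1,150,000 ≥ $1,125,000 → met
9. airframe inspection 67 days ago vs limit 60 → not met
10. hull coverage $5,000 < $25,000 → not met
11. condition 'flies over people' does not hold → requirement n/a → met
Not met: 1, 4, 6, 9, 10

1, 4, 6, 9, 10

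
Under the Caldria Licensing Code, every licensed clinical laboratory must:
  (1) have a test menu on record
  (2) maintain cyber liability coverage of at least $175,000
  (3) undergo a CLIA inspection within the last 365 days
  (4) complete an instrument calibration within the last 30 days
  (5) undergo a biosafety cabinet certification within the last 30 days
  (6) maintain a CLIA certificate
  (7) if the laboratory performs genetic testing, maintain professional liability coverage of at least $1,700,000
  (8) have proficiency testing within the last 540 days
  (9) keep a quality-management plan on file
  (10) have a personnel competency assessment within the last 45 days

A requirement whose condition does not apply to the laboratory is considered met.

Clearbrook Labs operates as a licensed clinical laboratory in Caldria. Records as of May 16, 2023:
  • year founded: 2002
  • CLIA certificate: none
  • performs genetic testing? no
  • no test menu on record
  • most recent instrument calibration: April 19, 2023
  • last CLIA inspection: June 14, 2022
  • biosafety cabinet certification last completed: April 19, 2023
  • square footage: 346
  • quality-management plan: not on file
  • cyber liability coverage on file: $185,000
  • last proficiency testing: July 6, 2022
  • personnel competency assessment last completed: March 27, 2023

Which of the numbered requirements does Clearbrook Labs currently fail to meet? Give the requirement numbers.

1, 6, 9, 10

1. test menu absent → not met
2. cyber liability coverage $185,000 ≥ $175,000 → met
3. CLIA inspection 336 days ago vs limit 365 → met
4. instrument calibration 27 days ago vs limit 30 → met
5. biosafety cabinet certification 27 days ago vs limit 30 → met
6. CLIA certificate absent → not met
7. condition 'performs genetic testing' does not hold → requirement n/a → met
8. proficiency testing 314 days ago vs limit 540 → met
9. quality-management plan absent → not met
10. personnel competency assessment 50 days ago vs limit 45 → not met
Not met: 1, 6, 9, 10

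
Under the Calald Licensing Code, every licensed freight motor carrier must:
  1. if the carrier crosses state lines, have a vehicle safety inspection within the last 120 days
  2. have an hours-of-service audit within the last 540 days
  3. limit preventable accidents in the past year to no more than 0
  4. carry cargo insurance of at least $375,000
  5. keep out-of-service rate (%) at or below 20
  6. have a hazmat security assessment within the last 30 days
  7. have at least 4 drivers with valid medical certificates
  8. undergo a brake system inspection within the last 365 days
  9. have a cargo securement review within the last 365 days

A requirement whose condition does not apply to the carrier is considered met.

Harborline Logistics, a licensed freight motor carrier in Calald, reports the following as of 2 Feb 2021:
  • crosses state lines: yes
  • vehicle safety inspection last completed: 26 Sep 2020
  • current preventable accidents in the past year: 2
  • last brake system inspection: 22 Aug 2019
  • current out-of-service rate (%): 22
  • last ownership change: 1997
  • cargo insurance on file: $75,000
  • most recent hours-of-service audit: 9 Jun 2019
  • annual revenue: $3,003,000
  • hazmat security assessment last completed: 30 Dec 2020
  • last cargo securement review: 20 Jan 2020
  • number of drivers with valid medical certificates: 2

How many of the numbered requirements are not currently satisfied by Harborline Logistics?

9

1. condition 'crosses state lines' holds; vehicle safety inspection 129 days ago vs limit 120 → not met
2. hours-of-service audit 604 days ago vs limit 540 → not met
3. preventable accidents in the past year 2 > 0 → not met
4. cargo insurance $75,000 < $375,000 → not met
5. out-of-service rate (%) 22 > 20 → not met
6. hazmat security assessment 34 days ago vs limit 30 → not met
7. drivers with valid medical certificates 2 < 4 → not met
8. brake system inspection 530 days ago vs limit 365 → not met
9. cargo securement review 379 days ago vs limit 365 → not met
Not met: 9 of 9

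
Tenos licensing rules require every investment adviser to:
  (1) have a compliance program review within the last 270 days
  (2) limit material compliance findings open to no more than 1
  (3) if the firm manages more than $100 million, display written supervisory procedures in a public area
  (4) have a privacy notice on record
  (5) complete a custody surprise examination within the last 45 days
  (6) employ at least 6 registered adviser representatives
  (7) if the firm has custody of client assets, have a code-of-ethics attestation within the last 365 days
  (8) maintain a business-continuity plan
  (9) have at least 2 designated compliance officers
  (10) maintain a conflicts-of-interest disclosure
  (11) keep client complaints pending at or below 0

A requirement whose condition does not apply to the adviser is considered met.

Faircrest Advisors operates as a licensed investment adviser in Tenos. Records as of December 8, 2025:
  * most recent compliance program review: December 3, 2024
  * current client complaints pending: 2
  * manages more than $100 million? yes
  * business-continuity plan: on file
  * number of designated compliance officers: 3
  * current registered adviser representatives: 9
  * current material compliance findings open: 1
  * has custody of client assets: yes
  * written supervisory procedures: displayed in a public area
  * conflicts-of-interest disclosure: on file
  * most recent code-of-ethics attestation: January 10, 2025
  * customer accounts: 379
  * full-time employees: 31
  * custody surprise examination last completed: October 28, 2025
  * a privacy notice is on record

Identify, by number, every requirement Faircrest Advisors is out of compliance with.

1. compliance program review 370 days ago vs limit 270 → not met
2. material compliance findings open 1 ≤ 1 → met
3. condition 'manages more than $100 million' holds; written supervisory procedures present → met
4. privacy notice present → met
5. custody surprise examination 41 days ago vs limit 45 → met
6. registered adviser representatives 9 ≥ 6 → met
7. condition 'has custody of client assets' holds; code-of-ethics attestation 332 days ago vs limit 365 → met
8. business-continuity plan present → met
9. designated compliance officers 3 ≥ 2 → met
10. conflicts-of-interest disclosure present → met
11. client complaints pending 2 > 0 → not met
Not met: 1, 11

1, 11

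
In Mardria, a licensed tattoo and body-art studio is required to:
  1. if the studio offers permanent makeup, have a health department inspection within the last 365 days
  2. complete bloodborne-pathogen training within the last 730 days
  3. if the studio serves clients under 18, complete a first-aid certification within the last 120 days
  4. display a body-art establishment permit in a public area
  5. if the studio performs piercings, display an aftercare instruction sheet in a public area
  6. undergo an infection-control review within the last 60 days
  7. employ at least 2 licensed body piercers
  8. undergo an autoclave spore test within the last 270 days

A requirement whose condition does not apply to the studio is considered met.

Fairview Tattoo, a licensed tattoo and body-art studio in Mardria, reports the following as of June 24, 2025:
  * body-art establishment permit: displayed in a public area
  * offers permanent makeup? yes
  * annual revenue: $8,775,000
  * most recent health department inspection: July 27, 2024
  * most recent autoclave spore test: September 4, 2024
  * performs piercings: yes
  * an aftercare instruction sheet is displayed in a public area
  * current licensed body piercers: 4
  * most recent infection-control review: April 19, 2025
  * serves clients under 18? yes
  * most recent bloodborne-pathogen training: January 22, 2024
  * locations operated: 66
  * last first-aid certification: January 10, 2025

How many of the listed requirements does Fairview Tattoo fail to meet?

3

1. condition 'offers permanent makeup' holds; health department inspection 332 days ago vs limit 365 → met
2. bloodborne-pathogen training 519 days ago vs limit 730 → met
3. condition 'serves clients under 18' holds; first-aid certification 165 days ago vs limit 120 → not met
4. body-art establishment permit present → met
5. condition 'performs piercings' holds; aftercare instruction sheet present → met
6. infection-control review 66 days ago vs limit 60 → not met
7. licensed body piercers 4 ≥ 2 → met
8. autoclave spore test 293 days ago vs limit 270 → not met
Not met: 3 of 8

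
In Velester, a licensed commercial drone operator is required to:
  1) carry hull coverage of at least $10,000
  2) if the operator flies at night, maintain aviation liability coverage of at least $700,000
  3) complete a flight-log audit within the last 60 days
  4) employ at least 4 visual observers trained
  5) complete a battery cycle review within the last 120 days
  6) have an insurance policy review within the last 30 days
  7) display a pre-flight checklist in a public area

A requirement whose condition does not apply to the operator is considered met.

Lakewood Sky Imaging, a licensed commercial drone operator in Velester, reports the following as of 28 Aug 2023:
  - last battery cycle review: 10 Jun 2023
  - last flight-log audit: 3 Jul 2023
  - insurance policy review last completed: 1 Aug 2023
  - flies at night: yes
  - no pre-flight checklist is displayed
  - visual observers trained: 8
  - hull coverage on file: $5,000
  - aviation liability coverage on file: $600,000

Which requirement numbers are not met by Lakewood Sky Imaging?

1. hull coverage $5,000 < $10,000 → not met
2. condition 'flies at night' holds; aviation liability coverage $600,000 < $700,000 → not met
3. flight-log audit 56 days ago vs limit 60 → met
4. visual observers trained 8 ≥ 4 → met
5. battery cycle review 79 days ago vs limit 120 → met
6. insurance policy review 27 days ago vs limit 30 → met
7. pre-flight checklist absent → not met
Not met: 1, 2, 7

1, 2, 7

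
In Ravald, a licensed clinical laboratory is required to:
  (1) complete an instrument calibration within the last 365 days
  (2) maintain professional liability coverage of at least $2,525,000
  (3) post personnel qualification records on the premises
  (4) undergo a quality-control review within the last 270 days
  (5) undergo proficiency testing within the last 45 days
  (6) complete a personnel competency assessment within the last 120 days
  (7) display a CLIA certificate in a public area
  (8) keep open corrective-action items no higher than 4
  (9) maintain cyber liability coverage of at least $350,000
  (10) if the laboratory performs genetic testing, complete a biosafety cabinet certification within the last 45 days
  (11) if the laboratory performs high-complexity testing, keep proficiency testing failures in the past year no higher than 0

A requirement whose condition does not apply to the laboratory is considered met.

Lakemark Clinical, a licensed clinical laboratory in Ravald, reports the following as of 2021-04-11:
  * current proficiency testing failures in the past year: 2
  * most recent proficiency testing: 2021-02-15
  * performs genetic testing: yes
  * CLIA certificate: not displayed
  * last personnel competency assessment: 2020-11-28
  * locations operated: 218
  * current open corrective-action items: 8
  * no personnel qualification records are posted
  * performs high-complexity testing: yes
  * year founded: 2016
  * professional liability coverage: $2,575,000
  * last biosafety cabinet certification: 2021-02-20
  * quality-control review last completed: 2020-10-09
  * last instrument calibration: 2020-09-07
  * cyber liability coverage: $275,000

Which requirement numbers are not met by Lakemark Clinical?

3, 5, 6, 7, 8, 9, 10, 11

1. instrument calibration 216 days ago vs limit 365 → met
2. professional liability coverage $2,575,000 ≥ $2,525,000 → met
3. personnel qualification records absent → not met
4. quality-control review 184 days ago vs limit 270 → met
5. proficiency testing 55 days ago vs limit 45 → not met
6. personnel competency assessment 134 days ago vs limit 120 → not met
7. CLIA certificate absent → not met
8. open corrective-action items 8 > 4 → not met
9. cyber liability coverage $275,000 < $350,000 → not met
10. condition 'performs genetic testing' holds; biosafety cabinet certification 50 days ago vs limit 45 → not met
11. condition 'performs high-complexity testing' holds; proficiency testing failures in the past year 2 > 0 → not met
Not met: 3, 5, 6, 7, 8, 9, 10, 11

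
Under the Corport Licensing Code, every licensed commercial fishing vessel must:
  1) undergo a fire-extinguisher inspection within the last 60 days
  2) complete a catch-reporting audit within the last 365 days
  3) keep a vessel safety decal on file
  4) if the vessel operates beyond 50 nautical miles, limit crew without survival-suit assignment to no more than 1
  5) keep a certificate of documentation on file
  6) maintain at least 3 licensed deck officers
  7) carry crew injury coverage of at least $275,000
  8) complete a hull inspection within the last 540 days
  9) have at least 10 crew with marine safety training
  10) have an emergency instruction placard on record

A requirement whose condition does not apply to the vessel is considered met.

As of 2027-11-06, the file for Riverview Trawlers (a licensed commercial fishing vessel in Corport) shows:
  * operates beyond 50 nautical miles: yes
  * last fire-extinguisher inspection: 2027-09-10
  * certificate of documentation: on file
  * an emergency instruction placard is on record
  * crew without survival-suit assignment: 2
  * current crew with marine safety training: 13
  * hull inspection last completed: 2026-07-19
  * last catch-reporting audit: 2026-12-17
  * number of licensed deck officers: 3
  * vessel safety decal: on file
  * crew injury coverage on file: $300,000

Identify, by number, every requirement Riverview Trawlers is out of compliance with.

1. fire-extinguisher inspection 57 days ago vs limit 60 → met
2. catch-reporting audit 324 days ago vs limit 365 → met
3. vessel safety decal present → met
4. condition 'operates beyond 50 nautical miles' holds; crew without survival-suit assignment 2 > 1 → not met
5. certificate of documentation present → met
6. licensed deck officers 3 ≥ 3 → met
7. crew injury coverage $300,000 ≥ $275,000 → met
8. hull inspection 475 days ago vs limit 540 → met
9. crew with marine safety training 13 ≥ 10 → met
10. emergency instruction placard present → met
Not met: 4

4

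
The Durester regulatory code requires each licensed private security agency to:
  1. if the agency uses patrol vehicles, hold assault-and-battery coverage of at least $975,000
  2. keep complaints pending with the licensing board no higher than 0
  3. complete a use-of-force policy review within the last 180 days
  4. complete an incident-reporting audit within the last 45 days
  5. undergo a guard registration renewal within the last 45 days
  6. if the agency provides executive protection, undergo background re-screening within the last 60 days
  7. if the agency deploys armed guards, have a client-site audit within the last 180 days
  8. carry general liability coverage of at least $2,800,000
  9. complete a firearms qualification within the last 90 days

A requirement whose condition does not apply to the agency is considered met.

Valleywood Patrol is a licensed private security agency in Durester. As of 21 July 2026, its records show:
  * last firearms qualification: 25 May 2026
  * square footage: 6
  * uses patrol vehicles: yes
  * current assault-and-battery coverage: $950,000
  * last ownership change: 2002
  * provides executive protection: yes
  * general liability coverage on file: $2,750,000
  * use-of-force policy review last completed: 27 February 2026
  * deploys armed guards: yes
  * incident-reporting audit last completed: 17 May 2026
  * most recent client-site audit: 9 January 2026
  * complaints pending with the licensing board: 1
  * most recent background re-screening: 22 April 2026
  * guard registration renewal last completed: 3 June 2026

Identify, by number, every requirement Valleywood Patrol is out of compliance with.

1, 2, 4, 5, 6, 7, 8

1. condition 'uses patrol vehicles' holds; assault-and-battery coverage $950,000 < $975,000 → not met
2. complaints pending with the licensing board 1 > 0 → not met
3. use-of-force policy review 144 days ago vs limit 180 → met
4. incident-reporting audit 65 days ago vs limit 45 → not met
5. guard registration renewal 48 days ago vs limit 45 → not met
6. condition 'provides executive protection' holds; background re-screening 90 days ago vs limit 60 → not met
7. condition 'deploys armed guards' holds; client-site audit 193 days ago vs limit 180 → not met
8. general liability coverage $2,750,000 < $2,800,000 → not met
9. firearms qualification 57 days ago vs limit 90 → met
Not met: 1, 2, 4, 5, 6, 7, 8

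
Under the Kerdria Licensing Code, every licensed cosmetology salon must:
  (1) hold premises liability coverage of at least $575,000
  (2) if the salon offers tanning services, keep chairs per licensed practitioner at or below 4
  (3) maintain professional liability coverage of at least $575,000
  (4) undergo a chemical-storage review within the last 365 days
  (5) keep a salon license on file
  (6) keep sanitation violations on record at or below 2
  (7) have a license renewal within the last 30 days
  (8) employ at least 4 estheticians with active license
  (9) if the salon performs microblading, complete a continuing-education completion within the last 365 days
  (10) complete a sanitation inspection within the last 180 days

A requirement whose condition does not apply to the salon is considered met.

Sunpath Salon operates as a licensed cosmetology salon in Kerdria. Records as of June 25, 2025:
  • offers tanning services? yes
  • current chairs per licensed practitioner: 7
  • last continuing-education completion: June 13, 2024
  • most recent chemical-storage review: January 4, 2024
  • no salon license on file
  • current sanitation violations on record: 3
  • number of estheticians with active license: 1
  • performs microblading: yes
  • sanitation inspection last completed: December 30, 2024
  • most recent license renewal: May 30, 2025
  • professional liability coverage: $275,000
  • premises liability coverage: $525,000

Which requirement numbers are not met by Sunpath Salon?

1. premises liability coverage $525,000 < $575,000 → not met
2. condition 'offers tanning services' holds; chairs per licensed practitioner 7 > 4 → not met
3. professional liability coverage $275,000 < $575,000 → not met
4. chemical-storage review 538 days ago vs limit 365 → not met
5. salon license absent → not met
6. sanitation violations on record 3 > 2 → not met
7. license renewal 26 days ago vs limit 30 → met
8. estheticians with active license 1 < 4 → not met
9. condition 'performs microblading' holds; continuing-education completion 377 days ago vs limit 365 → not met
10. sanitation inspection 177 days ago vs limit 180 → met
Not met: 1, 2, 3, 4, 5, 6, 8, 9

1, 2, 3, 4, 5, 6, 8, 9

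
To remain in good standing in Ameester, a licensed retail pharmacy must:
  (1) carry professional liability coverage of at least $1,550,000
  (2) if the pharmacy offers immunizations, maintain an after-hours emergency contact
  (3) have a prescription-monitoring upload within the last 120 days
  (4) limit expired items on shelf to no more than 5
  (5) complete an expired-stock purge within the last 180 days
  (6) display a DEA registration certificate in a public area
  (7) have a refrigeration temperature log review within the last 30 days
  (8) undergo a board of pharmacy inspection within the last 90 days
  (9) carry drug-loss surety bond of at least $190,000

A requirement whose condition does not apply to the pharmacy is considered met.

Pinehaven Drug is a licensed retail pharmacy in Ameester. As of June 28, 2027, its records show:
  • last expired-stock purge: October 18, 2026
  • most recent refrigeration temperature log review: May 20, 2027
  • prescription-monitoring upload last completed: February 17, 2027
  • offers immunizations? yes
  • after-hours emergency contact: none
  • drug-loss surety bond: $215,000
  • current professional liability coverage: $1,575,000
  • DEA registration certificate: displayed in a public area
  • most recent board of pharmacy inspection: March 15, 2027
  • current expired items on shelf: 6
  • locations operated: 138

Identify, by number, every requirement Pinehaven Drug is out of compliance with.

1. professional liability coverage $1,575,000 ≥ $1,550,000 → met
2. condition 'offers immunizations' holds; after-hours emergency contact absent → not met
3. prescription-monitoring upload 131 days ago vs limit 120 → not met
4. expired items on shelf 6 > 5 → not met
5. expired-stock purge 253 days ago vs limit 180 → not met
6. DEA registration certificate present → met
7. refrigeration temperature log review 39 days ago vs limit 30 → not met
8. board of pharmacy inspection 105 days ago vs limit 90 → not met
9. drug-loss surety bond $215,000 ≥ $190,000 → met
Not met: 2, 3, 4, 5, 7, 8

2, 3, 4, 5, 7, 8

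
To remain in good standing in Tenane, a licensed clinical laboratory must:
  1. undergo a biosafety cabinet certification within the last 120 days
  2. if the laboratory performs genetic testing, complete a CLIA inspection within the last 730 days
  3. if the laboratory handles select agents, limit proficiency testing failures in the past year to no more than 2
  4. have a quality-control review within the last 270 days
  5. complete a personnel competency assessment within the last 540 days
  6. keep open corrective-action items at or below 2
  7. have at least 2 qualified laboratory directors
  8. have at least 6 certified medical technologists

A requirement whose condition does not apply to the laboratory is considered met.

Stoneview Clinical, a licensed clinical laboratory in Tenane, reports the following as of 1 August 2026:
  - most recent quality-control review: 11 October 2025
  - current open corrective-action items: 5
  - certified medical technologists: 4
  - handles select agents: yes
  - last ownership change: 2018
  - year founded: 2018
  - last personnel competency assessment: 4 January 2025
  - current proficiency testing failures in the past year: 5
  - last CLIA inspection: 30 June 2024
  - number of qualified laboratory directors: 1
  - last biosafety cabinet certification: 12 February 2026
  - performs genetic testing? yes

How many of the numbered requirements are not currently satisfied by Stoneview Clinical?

1. biosafety cabinet certification 170 days ago vs limit 120 → not met
2. condition 'performs genetic testing' holds; CLIA inspection 762 days ago vs limit 730 → not met
3. condition 'handles select agents' holds; proficiency testing failures in the past year 5 > 2 → not met
4. quality-control review 294 days ago vs limit 270 → not met
5. personnel competency assessment 574 days ago vs limit 540 → not met
6. open corrective-action items 5 > 2 → not met
7. qualified laboratory directors 1 < 2 → not met
8. certified medical technologists 4 < 6 → not met
Not met: 8 of 8

8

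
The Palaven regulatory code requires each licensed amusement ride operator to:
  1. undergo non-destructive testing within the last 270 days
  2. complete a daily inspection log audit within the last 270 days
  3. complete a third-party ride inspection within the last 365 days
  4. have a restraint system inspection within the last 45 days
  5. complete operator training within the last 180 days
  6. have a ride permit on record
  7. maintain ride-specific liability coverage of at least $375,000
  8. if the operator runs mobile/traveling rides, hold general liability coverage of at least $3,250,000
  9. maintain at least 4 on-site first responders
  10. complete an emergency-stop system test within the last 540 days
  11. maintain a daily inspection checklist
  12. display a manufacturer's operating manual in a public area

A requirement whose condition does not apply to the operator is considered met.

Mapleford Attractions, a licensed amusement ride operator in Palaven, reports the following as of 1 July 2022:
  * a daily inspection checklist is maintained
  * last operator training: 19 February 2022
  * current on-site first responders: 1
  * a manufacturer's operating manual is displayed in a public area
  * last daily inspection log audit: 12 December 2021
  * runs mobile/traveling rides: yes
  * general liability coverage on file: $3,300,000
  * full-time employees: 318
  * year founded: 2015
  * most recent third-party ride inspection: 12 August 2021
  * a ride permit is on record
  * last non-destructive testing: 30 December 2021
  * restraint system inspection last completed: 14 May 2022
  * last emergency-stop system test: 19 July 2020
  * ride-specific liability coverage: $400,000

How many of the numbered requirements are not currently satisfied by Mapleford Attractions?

3

1. non-destructive testing 183 days ago vs limit 270 → met
2. daily inspection log audit 201 days ago vs limit 270 → met
3. third-party ride inspection 323 days ago vs limit 365 → met
4. restraint system inspection 48 days ago vs limit 45 → not met
5. operator training 132 days ago vs limit 180 → met
6. ride permit present → met
7. ride-specific liability coverage $400,000 ≥ $375,000 → met
8. condition 'runs mobile/traveling rides' holds; general liability coverage $3,300,000 ≥ $3,250,000 → met
9. on-site first responders 1 < 4 → not met
10. emergency-stop system test 712 days ago vs limit 540 → not met
11. daily inspection checklist present → met
12. manufacturer's operating manual present → met
Not met: 3 of 12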